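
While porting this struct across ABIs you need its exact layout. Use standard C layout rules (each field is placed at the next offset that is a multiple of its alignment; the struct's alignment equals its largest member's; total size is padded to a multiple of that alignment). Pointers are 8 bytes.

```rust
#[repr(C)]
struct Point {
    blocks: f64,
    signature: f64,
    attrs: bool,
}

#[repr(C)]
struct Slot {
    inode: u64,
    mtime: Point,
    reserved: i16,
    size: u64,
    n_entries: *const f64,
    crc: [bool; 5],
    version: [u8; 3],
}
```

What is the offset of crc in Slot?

56

Point: @0: blocks [8B, align 8] → 8; @8: signature [8B, align 8] → 16; @16: attrs [1B, align 1] → 17; +7 tail pad (align 8); size 24, align 8
@0: inode [8B, align 8] → 8
@8: mtime [24B, align 8] → 32
@32: reserved [2B, align 2] → 34
+6 pad (align 8)
@40: size [8B, align 8] → 48
@48: n_entries [8B, align 8] → 56
@56: crc [5B, align 1] → 61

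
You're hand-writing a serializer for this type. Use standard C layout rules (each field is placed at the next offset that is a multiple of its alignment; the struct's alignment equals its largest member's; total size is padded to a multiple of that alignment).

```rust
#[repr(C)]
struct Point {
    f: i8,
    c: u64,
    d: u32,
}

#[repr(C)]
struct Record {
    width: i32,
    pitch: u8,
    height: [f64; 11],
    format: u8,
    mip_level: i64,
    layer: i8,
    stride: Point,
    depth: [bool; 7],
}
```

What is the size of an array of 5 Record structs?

760

Point: 0..1  f  (1B, 1-aligned); 1..8  -- padding (7B); 8..16  c  (8B, 8-aligned); 16..20  d  (4B, 4-aligned); 20..24  -- tail padding (4B); sizeof = 24, alignof = 8
0..4  width  (4B, 4-aligned)
4..5  pitch  (1B, 1-aligned)
5..8  -- padding (3B)
8..96  height  (88B, 8-aligned)
96..97  format  (1B, 1-aligned)
97..104  -- padding (7B)
104..112  mip_level  (8B, 8-aligned)
112..113  layer  (1B, 1-aligned)
113..120  -- padding (7B)
120..144  stride  (24B, 8-aligned)
144..151  depth  (7B, 1-aligned)
151..152  -- tail padding (1B)
sizeof = 152, alignof = 8
array of 5: 5 × 152 = 760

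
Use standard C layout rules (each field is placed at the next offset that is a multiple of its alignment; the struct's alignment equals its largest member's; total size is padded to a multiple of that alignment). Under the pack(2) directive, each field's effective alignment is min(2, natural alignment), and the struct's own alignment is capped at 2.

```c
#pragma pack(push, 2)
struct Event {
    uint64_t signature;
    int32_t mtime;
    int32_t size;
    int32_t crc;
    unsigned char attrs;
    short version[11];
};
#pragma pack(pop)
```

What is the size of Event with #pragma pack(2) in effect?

44

signature at 0 (size 8, align 2) → ends 8
mtime at 8 (size 4, align 2) → ends 12
size at 12 (size 4, align 2) → ends 16
crc at 16 (size 4, align 2) → ends 20
attrs at 20 (size 1, align 1) → ends 21
pad 1 to align 2 for version
version at 22 (size 22, align 2) → ends 44
total 44 bytes, alignment 2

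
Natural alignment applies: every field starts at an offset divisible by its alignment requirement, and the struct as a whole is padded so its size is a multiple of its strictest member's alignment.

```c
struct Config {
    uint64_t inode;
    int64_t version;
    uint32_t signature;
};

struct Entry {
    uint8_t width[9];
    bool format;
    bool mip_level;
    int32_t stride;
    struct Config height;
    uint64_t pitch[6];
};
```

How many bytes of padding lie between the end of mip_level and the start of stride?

1

Config: 0..8  inode  (8B, 8-aligned); 8..16  version  (8B, 8-aligned); 16..20  signature  (4B, 4-aligned); 20..24  -- tail padding (4B); sizeof = 24, alignof = 8
0..9  width  (9B, 1-aligned)
9..10  format  (1B, 1-aligned)
10..11  mip_level  (1B, 1-aligned)
11..12  -- padding (1B)
12..16  stride  (4B, 4-aligned)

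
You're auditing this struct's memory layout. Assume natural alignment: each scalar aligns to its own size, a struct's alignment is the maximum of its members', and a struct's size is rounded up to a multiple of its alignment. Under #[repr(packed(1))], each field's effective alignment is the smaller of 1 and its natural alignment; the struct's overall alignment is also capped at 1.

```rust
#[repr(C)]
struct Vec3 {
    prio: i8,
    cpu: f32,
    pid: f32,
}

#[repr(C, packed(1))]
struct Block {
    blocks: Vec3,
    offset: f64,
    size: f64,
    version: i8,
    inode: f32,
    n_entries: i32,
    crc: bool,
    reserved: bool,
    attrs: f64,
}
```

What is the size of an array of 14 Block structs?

Vec3: @0: prio [1B, align 1] → 1; +3 pad (align 4); @4: cpu [4B, align 4] → 8; @8: pid [4B, align 4] → 12; size 12, align 4
@0: blocks [12B, align 1] → 12
@12: offset [8B, align 1] → 20
@20: size [8B, align 1] → 28
@28: version [1B, align 1] → 29
@29: inode [4B, align 1] → 33
@33: n_entries [4B, align 1] → 37
@37: crc [1B, align 1] → 38
@38: reserved [1B, align 1] → 39
@39: attrs [8B, align 1] → 47
size 47, align 1
array of 14: 14 × 47 = 658

658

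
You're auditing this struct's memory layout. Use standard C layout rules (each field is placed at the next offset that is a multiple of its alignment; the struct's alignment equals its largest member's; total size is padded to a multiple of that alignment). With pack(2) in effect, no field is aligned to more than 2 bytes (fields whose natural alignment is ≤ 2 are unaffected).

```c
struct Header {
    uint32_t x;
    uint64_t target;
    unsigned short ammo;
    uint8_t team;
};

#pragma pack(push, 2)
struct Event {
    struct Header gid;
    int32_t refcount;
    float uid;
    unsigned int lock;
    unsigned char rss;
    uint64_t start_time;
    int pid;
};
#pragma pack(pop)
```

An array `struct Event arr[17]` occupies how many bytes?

850

Header: 0..4  x  (4B, 4-aligned); 4..8  -- padding (4B); 8..16  target  (8B, 8-aligned); 16..18  ammo  (2B, 2-aligned); 18..19  team  (1B, 1-aligned); 19..24  -- tail padding (5B); sizeof = 24, alignof = 8
0..24  gid  (24B, 2-aligned)
24..28  refcount  (4B, 2-aligned)
28..32  uid  (4B, 2-aligned)
32..36  lock  (4B, 2-aligned)
36..37  rss  (1B, 1-aligned)
37..38  -- padding (1B)
38..46  start_time  (8B, 2-aligned)
46..50  pid  (4B, 2-aligned)
sizeof = 50, alignof = 2
array of 17: 17 × 50 = 850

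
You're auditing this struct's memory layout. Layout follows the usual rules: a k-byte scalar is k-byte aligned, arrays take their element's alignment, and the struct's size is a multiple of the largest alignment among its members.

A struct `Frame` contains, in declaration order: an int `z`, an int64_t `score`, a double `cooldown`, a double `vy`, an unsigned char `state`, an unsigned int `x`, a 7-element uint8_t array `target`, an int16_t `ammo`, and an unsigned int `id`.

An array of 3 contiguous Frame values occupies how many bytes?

168

@0: z [4B, align 4] → 4
+4 pad (align 8)
@8: score [8B, align 8] → 16
@16: cooldown [8B, align 8] → 24
@24: vy [8B, align 8] → 32
@32: state [1B, align 1] → 33
+3 pad (align 4)
@36: x [4B, align 4] → 40
@40: target [7B, align 1] → 47
+1 pad (align 2)
@48: ammo [2B, align 2] → 50
+2 pad (align 4)
@52: id [4B, align 4] → 56
size 56, align 8
array of 3: 3 × 56 = 168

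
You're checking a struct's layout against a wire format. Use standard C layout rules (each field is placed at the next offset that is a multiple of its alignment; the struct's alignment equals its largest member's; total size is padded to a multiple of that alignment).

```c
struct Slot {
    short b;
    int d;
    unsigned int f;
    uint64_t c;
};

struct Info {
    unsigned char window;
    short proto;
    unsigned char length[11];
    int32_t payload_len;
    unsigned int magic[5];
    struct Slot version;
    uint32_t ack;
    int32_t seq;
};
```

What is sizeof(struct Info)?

72 bytes

Slot: b at 0 (size 2, align 2) → ends 2; pad 2 to align 4 for d; d at 4 (size 4, align 4) → ends 8; f at 8 (size 4, align 4) → ends 12; pad 4 to align 8 for c; c at 16 (size 8, align 8) → ends 24; total 24 bytes, alignment 8
window at 0 (size 1, align 1) → ends 1
pad 1 to align 2 for proto
proto at 2 (size 2, align 2) → ends 4
length at 4 (size 11, align 1) → ends 15
pad 1 to align 4 for payload_len
payload_len at 16 (size 4, align 4) → ends 20
magic at 20 (size 20, align 4) → ends 40
version at 40 (size 24, align 8) → ends 64
ack at 64 (size 4, align 4) → ends 68
seq at 68 (size 4, align 4) → ends 72
total 72 bytes, alignment 8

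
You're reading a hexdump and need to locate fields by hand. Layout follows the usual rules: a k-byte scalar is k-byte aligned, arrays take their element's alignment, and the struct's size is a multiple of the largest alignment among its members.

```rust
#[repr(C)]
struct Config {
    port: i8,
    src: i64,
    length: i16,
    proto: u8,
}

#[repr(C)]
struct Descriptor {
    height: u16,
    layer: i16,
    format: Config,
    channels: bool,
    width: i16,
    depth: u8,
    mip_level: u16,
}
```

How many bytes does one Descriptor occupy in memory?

Config: @0: port [1B, align 1] → 1; +7 pad (align 8); @8: src [8B, align 8] → 16; @16: length [2B, align 2] → 18; @18: proto [1B, align 1] → 19; +5 tail pad (align 8); size 24, align 8
@0: height [2B, align 2] → 2
@2: layer [2B, align 2] → 4
+4 pad (align 8)
@8: format [24B, align 8] → 32
@32: channels [1B, align 1] → 33
+1 pad (align 2)
@34: width [2B, align 2] → 36
@36: depth [1B, align 1] → 37
+1 pad (align 2)
@38: mip_level [2B, align 2] → 40
size 40, align 8

40 bytes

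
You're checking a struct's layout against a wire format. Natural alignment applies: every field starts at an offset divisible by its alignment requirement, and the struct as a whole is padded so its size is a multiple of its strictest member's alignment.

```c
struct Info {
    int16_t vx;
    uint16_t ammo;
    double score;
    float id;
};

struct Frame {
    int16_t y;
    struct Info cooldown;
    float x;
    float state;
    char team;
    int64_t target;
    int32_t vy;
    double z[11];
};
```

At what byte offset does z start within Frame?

64

Info: vx at 0 (size 2, align 2) → ends 2; ammo at 2 (size 2, align 2) → ends 4; pad 4 to align 8 for score; score at 8 (size 8, align 8) → ends 16; id at 16 (size 4, align 4) → ends 20; tail pad 4 to reach multiple of 8; total 24 bytes, alignment 8
y at 0 (size 2, align 2) → ends 2
pad 6 to align 8 for cooldown
cooldown at 8 (size 24, align 8) → ends 32
x at 32 (size 4, align 4) → ends 36
state at 36 (size 4, align 4) → ends 40
team at 40 (size 1, align 1) → ends 41
pad 7 to align 8 for target
target at 48 (size 8, align 8) → ends 56
vy at 56 (size 4, align 4) → ends 60
pad 4 to align 8 for z
z at 64 (size 88, align 8) → ends 152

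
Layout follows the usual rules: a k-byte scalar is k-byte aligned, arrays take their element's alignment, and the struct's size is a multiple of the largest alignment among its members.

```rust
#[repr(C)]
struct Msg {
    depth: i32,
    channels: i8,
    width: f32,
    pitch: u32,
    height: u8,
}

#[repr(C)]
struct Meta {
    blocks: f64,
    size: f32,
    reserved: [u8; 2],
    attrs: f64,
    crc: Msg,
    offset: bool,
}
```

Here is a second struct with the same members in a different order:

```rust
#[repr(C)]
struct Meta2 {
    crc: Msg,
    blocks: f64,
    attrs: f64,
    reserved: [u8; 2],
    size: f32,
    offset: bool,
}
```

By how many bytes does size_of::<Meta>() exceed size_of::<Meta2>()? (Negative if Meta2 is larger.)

Msg: @0: depth [4B, align 4] → 4; @4: channels [1B, align 1] → 5; +3 pad (align 4); @8: width [4B, align 4] → 12; @12: pitch [4B, align 4] → 16; @16: height [1B, align 1] → 17; +3 tail pad (align 4); size 20, align 4
@0: blocks [8B, align 8] → 8
@8: size [4B, align 4] → 12
@12: reserved [2B, align 1] → 14
+2 pad (align 8)
@16: attrs [8B, align 8] → 24
@24: crc [20B, align 4] → 44
@44: offset [1B, align 1] → 45
+3 tail pad (align 8)
size 48, align 8
— Meta2 —
@0: crc [20B, align 4] → 20
+4 pad (align 8)
@24: blocks [8B, align 8] → 32
@32: attrs [8B, align 8] → 40
@40: reserved [2B, align 1] → 42
+2 pad (align 4)
@44: size [4B, align 4] → 48
@48: offset [1B, align 1] → 49
+7 tail pad (align 8)
size 56, align 8
48 − 56 = -8

-8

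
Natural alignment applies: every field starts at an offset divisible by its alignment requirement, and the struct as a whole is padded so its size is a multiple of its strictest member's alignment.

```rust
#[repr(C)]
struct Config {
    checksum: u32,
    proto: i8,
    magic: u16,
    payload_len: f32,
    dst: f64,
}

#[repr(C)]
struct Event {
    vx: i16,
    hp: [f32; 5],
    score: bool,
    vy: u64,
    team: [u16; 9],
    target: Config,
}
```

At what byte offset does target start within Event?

Config: @0: checksum [4B, align 4] → 4; @4: proto [1B, align 1] → 5; +1 pad (align 2); @6: magic [2B, align 2] → 8; @8: payload_len [4B, align 4] → 12; +4 pad (align 8); @16: dst [8B, align 8] → 24; size 24, align 8
@0: vx [2B, align 2] → 2
+2 pad (align 4)
@4: hp [20B, align 4] → 24
@24: score [1B, align 1] → 25
+7 pad (align 8)
@32: vy [8B, align 8] → 40
@40: team [18B, align 2] → 58
+6 pad (align 8)
@64: target [24B, align 8] → 88

64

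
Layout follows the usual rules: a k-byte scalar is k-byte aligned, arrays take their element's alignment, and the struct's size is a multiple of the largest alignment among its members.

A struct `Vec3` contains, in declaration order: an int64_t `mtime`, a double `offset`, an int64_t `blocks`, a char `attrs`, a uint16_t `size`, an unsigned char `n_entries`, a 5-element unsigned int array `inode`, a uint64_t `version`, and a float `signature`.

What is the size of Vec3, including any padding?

72 bytes

mtime at 0 (size 8, align 8) → ends 8
offset at 8 (size 8, align 8) → ends 16
blocks at 16 (size 8, align 8) → ends 24
attrs at 24 (size 1, align 1) → ends 25
pad 1 to align 2 for size
size at 26 (size 2, align 2) → ends 28
n_entries at 28 (size 1, align 1) → ends 29
pad 3 to align 4 for inode
inode at 32 (size 20, align 4) → ends 52
pad 4 to align 8 for version
version at 56 (size 8, align 8) → ends 64
signature at 64 (size 4, align 4) → ends 68
tail pad 4 to reach multiple of 8
total 72 bytes, alignment 8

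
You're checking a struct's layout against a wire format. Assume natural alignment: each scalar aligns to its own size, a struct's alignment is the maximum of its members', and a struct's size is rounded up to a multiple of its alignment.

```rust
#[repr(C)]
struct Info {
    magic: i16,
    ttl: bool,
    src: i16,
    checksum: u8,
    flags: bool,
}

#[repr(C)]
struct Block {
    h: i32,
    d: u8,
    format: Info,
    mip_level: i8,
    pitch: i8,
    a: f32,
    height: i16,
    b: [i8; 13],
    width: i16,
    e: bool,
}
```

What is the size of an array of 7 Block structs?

280

Info: 0..2  magic  (2B, 2-aligned); 2..3  ttl  (1B, 1-aligned); 3..4  -- padding (1B); 4..6  src  (2B, 2-aligned); 6..7  checksum  (1B, 1-aligned); 7..8  flags  (1B, 1-aligned); sizeof = 8, alignof = 2
0..4  h  (4B, 4-aligned)
4..5  d  (1B, 1-aligned)
5..6  -- padding (1B)
6..14  format  (8B, 2-aligned)
14..15  mip_level  (1B, 1-aligned)
15..16  pitch  (1B, 1-aligned)
16..20  a  (4B, 4-aligned)
20..22  height  (2B, 2-aligned)
22..35  b  (13B, 1-aligned)
35..36  -- padding (1B)
36..38  width  (2B, 2-aligned)
38..39  e  (1B, 1-aligned)
39..40  -- tail padding (1B)
sizeof = 40, alignof = 4
array of 7: 7 × 40 = 280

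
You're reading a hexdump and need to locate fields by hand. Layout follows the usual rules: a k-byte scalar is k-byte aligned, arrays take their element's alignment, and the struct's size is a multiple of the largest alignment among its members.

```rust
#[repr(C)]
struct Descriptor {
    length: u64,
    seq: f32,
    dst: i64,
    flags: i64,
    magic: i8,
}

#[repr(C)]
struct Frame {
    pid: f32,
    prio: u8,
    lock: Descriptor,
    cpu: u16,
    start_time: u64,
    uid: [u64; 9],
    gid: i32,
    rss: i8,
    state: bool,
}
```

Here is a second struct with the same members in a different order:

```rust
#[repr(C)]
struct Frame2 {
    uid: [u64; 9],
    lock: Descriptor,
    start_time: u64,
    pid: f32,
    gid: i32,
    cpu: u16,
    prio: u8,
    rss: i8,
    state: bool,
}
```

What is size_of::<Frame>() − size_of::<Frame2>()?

8

Descriptor: @0: length [8B, align 8] → 8; @8: seq [4B, align 4] → 12; +4 pad (align 8); @16: dst [8B, align 8] → 24; @24: flags [8B, align 8] → 32; @32: magic [1B, align 1] → 33; +7 tail pad (align 8); size 40, align 8
@0: pid [4B, align 4] → 4
@4: prio [1B, align 1] → 5
+3 pad (align 8)
@8: lock [40B, align 8] → 48
@48: cpu [2B, align 2] → 50
+6 pad (align 8)
@56: start_time [8B, align 8] → 64
@64: uid [72B, align 8] → 136
@136: gid [4B, align 4] → 140
@140: rss [1B, align 1] → 141
@141: state [1B, align 1] → 142
+2 tail pad (align 8)
size 144, align 8
— Frame2 —
@0: uid [72B, align 8] → 72
@72: lock [40B, align 8] → 112
@112: start_time [8B, align 8] → 120
@120: pid [4B, align 4] → 124
@124: gid [4B, align 4] → 128
@128: cpu [2B, align 2] → 130
@130: prio [1B, align 1] → 131
@131: rss [1B, align 1] → 132
@132: state [1B, align 1] → 133
+3 tail pad (align 8)
size 136, align 8
144 − 136 = 8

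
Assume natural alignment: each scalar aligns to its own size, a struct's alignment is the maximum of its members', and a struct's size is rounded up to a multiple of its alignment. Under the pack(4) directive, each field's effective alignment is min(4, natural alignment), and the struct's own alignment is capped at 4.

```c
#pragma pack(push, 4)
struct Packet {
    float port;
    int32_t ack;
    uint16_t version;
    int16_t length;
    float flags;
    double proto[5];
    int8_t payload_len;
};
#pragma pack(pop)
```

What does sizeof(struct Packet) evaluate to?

60

port at 0 (size 4, align 4) → ends 4
ack at 4 (size 4, align 4) → ends 8
version at 8 (size 2, align 2) → ends 10
length at 10 (size 2, align 2) → ends 12
flags at 12 (size 4, align 4) → ends 16
proto at 16 (size 40, align 4) → ends 56
payload_len at 56 (size 1, align 1) → ends 57
tail pad 3 to reach multiple of 4
total 60 bytes, alignment 4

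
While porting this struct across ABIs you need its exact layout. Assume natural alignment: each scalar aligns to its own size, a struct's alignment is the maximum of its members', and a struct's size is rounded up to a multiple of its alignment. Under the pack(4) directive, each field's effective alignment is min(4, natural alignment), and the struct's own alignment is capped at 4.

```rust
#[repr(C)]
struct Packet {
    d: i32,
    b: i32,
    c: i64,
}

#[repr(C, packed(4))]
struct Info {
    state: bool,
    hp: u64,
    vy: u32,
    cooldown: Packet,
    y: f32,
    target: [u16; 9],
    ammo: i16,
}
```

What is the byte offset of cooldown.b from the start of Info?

Packet: @0: d [4B, align 4] → 4; @4: b [4B, align 4] → 8; @8: c [8B, align 8] → 16; size 16, align 8
@0: state [1B, align 1] → 1
+3 pad (align 4)
@4: hp [8B, align 4] → 12
@12: vy [4B, align 4] → 16
@16: cooldown [16B, align 4] → 32
within Packet: b at 4
16 + 4 = 20

20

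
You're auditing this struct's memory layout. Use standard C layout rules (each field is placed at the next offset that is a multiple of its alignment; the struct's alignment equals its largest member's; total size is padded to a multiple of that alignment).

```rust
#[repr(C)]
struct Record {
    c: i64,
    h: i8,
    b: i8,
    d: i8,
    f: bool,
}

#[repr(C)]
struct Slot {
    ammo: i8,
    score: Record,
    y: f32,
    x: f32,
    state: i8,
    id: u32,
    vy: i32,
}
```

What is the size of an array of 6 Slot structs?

Record: 0..8  c  (8B, 8-aligned); 8..9  h  (1B, 1-aligned); 9..10  b  (1B, 1-aligned); 10..11  d  (1B, 1-aligned); 11..12  f  (1B, 1-aligned); 12..16  -- tail padding (4B); sizeof = 16, alignof = 8
0..1  ammo  (1B, 1-aligned)
1..8  -- padding (7B)
8..24  score  (16B, 8-aligned)
24..28  y  (4B, 4-aligned)
28..32  x  (4B, 4-aligned)
32..33  state  (1B, 1-aligned)
33..36  -- padding (3B)
36..40  id  (4B, 4-aligned)
40..44  vy  (4B, 4-aligned)
44..48  -- tail padding (4B)
sizeof = 48, alignof = 8
array of 6: 6 × 48 = 288

288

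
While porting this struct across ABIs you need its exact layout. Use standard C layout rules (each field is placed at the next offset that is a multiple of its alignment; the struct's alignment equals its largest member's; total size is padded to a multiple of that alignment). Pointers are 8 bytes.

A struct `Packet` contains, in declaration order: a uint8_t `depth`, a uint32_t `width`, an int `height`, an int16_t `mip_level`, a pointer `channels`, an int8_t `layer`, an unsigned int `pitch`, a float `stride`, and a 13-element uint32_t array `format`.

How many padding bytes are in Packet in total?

8

0..1  depth  (1B, 1-aligned)
1..4  -- padding (3B)
4..8  width  (4B, 4-aligned)
8..12  height  (4B, 4-aligned)
12..14  mip_level  (2B, 2-aligned)
14..16  -- padding (2B)
16..24  channels  (8B, 8-aligned)
24..25  layer  (1B, 1-aligned)
25..28  -- padding (3B)
28..32  pitch  (4B, 4-aligned)
32..36  stride  (4B, 4-aligned)
36..88  format  (52B, 4-aligned)
sizeof = 88, alignof = 8
data bytes 80, size 88 → padding 8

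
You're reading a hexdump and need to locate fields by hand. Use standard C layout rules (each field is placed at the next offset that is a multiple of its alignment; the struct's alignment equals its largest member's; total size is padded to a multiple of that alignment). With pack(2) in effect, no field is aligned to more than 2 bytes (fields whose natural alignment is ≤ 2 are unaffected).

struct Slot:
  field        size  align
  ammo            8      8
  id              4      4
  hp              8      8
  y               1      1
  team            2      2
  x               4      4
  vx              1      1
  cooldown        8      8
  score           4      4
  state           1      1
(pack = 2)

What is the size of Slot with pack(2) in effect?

@0: ammo [8B, align 2] → 8
@8: id [4B, align 2] → 12
@12: hp [8B, align 2] → 20
@20: y [1B, align 1] → 21
+1 pad (align 2)
@22: team [2B, align 2] → 24
@24: x [4B, align 2] → 28
@28: vx [1B, align 1] → 29
+1 pad (align 2)
@30: cooldown [8B, align 2] → 38
@38: score [4B, align 2] → 42
@42: state [1B, align 1] → 43
+1 tail pad (align 2)
size 44, align 2

44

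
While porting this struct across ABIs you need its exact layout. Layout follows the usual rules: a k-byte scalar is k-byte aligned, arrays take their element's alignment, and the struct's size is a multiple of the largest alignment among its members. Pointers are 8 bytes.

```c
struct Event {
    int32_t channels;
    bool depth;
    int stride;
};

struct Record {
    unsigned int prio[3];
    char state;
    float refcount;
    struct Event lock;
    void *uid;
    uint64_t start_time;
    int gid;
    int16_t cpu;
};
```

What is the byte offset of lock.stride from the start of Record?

Event: channels at 0 (size 4, align 4) → ends 4; depth at 4 (size 1, align 1) → ends 5; pad 3 to align 4 for stride; stride at 8 (size 4, align 4) → ends 12; total 12 bytes, alignment 4
prio at 0 (size 12, align 4) → ends 12
state at 12 (size 1, align 1) → ends 13
pad 3 to align 4 for refcount
refcount at 16 (size 4, align 4) → ends 20
lock at 20 (size 12, align 4) → ends 32
within Event: stride at 8
20 + 8 = 28

28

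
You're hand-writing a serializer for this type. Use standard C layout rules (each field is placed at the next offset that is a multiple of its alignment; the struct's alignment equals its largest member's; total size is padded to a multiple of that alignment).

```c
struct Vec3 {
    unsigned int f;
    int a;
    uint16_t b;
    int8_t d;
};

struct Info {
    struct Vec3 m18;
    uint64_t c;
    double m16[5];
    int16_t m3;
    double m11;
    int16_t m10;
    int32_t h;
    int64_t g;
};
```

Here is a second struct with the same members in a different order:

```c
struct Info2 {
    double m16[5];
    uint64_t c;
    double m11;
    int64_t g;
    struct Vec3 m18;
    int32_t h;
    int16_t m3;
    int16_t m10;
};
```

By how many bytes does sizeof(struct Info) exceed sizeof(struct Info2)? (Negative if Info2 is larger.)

Vec3: @0: f [4B, align 4] → 4; @4: a [4B, align 4] → 8; @8: b [2B, align 2] → 10; @10: d [1B, align 1] → 11; +1 tail pad (align 4); size 12, align 4
@0: m18 [12B, align 4] → 12
+4 pad (align 8)
@16: c [8B, align 8] → 24
@24: m16 [40B, align 8] → 64
@64: m3 [2B, align 2] → 66
+6 pad (align 8)
@72: m11 [8B, align 8] → 80
@80: m10 [2B, align 2] → 82
+2 pad (align 4)
@84: h [4B, align 4] → 88
@88: g [8B, align 8] → 96
size 96, align 8
— Info2 —
@0: m16 [40B, align 8] → 40
@40: c [8B, align 8] → 48
@48: m11 [8B, align 8] → 56
@56: g [8B, align 8] → 64
@64: m18 [12B, align 4] → 76
@76: h [4B, align 4] → 80
@80: m3 [2B, align 2] → 82
@82: m10 [2B, align 2] → 84
+4 tail pad (align 8)
size 88, align 8
96 − 88 = 8

8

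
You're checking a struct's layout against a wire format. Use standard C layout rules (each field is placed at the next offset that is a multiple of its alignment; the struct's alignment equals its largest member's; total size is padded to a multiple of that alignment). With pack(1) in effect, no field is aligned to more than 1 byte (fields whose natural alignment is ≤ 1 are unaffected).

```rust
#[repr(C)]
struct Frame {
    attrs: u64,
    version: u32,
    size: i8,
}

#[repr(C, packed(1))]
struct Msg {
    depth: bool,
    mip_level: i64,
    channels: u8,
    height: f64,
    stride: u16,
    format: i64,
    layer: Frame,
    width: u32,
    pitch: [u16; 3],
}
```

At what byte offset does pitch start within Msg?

Frame: attrs at 0 (size 8, align 8) → ends 8; version at 8 (size 4, align 4) → ends 12; size at 12 (size 1, align 1) → ends 13; tail pad 3 to reach multiple of 8; total 16 bytes, alignment 8
depth at 0 (size 1, align 1) → ends 1
mip_level at 1 (size 8, align 1) → ends 9
channels at 9 (size 1, align 1) → ends 10
height at 10 (size 8, align 1) → ends 18
stride at 18 (size 2, align 1) → ends 20
format at 20 (size 8, align 1) → ends 28
layer at 28 (size 16, align 1) → ends 44
width at 44 (size 4, align 1) → ends 48
pitch at 48 (size 6, align 1) → ends 54

48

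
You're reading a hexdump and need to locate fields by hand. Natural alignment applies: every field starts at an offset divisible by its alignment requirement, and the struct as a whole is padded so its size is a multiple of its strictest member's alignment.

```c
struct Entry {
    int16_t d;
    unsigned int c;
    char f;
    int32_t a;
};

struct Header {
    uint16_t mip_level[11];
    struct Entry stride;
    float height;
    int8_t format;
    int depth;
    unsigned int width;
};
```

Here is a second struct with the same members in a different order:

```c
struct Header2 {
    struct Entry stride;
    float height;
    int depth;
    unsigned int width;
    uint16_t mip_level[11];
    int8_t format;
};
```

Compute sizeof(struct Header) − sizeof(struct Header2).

4

Entry: d at 0 (size 2, align 2) → ends 2; pad 2 to align 4 for c; c at 4 (size 4, align 4) → ends 8; f at 8 (size 1, align 1) → ends 9; pad 3 to align 4 for a; a at 12 (size 4, align 4) → ends 16; total 16 bytes, alignment 4
mip_level at 0 (size 22, align 2) → ends 22
pad 2 to align 4 for stride
stride at 24 (size 16, align 4) → ends 40
height at 40 (size 4, align 4) → ends 44
format at 44 (size 1, align 1) → ends 45
pad 3 to align 4 for depth
depth at 48 (size 4, align 4) → ends 52
width at 52 (size 4, align 4) → ends 56
total 56 bytes, alignment 4
— Header2 —
stride at 0 (size 16, align 4) → ends 16
height at 16 (size 4, align 4) → ends 20
depth at 20 (size 4, align 4) → ends 24
width at 24 (size 4, align 4) → ends 28
mip_level at 28 (size 22, align 2) → ends 50
format at 50 (size 1, align 1) → ends 51
tail pad 1 to reach multiple of 4
total 52 bytes, alignment 4
56 − 52 = 4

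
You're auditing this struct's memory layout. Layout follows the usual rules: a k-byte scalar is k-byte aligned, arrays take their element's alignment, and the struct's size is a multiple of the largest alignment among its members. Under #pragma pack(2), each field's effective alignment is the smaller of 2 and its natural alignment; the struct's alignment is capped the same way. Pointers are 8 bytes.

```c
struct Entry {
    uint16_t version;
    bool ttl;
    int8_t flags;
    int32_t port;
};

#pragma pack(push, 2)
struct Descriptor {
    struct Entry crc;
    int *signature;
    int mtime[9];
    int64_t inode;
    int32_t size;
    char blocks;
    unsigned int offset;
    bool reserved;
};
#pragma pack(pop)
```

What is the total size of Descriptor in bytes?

Entry: version at 0 (size 2, align 2) → ends 2; ttl at 2 (size 1, align 1) → ends 3; flags at 3 (size 1, align 1) → ends 4; port at 4 (size 4, align 4) → ends 8; total 8 bytes, alignment 4
crc at 0 (size 8, align 2) → ends 8
signature at 8 (size 8, align 2) → ends 16
mtime at 16 (size 36, align 2) → ends 52
inode at 52 (size 8, align 2) → ends 60
size at 60 (size 4, align 2) → ends 64
blocks at 64 (size 1, align 1) → ends 65
pad 1 to align 2 for offset
offset at 66 (size 4, align 2) → ends 70
reserved at 70 (size 1, align 1) → ends 71
tail pad 1 to reach multiple of 2
total 72 bytes, alignment 2

72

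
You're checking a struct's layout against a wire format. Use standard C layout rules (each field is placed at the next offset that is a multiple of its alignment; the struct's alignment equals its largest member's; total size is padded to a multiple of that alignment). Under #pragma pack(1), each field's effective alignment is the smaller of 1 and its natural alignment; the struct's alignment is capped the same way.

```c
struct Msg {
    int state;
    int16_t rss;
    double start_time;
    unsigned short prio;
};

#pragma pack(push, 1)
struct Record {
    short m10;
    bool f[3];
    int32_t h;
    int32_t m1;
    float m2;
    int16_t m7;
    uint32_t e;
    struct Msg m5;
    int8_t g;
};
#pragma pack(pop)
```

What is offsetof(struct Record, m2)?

Msg: @0: state [4B, align 4] → 4; @4: rss [2B, align 2] → 6; +2 pad (align 8); @8: start_time [8B, align 8] → 16; @16: prio [2B, align 2] → 18; +6 tail pad (align 8); size 24, align 8
@0: m10 [2B, align 1] → 2
@2: f [3B, align 1] → 5
@5: h [4B, align 1] → 9
@9: m1 [4B, align 1] → 13
@13: m2 [4B, align 1] → 17

13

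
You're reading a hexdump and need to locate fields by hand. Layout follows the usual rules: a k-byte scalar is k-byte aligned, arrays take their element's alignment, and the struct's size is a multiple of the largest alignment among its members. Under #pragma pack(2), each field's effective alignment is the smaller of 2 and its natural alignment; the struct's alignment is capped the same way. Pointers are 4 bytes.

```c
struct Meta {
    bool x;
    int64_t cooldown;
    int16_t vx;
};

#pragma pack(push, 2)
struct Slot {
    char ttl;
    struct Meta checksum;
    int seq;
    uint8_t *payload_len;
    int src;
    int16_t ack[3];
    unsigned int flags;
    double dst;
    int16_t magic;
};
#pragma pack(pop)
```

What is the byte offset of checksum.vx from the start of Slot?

Meta: x at 0 (size 1, align 1) → ends 1; pad 7 to align 8 for cooldown; cooldown at 8 (size 8, align 8) → ends 16; vx at 16 (size 2, align 2) → ends 18; tail pad 6 to reach multiple of 8; total 24 bytes, alignment 8
ttl at 0 (size 1, align 1) → ends 1
pad 1 to align 2 for checksum
checksum at 2 (size 24, align 2) → ends 26
within Meta: vx at 16
2 + 16 = 18

18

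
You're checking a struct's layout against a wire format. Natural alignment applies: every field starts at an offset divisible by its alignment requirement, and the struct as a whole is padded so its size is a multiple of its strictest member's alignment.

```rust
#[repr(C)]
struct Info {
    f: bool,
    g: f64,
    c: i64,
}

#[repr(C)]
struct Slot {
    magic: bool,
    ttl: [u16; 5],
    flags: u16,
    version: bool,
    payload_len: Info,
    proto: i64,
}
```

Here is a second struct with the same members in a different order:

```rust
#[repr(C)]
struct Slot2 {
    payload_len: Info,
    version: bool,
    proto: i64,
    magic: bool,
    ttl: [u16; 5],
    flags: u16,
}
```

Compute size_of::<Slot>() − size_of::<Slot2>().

Info: 0..1  f  (1B, 1-aligned); 1..8  -- padding (7B); 8..16  g  (8B, 8-aligned); 16..24  c  (8B, 8-aligned); sizeof = 24, alignof = 8
0..1  magic  (1B, 1-aligned)
1..2  -- padding (1B)
2..12  ttl  (10B, 2-aligned)
12..14  flags  (2B, 2-aligned)
14..15  version  (1B, 1-aligned)
15..16  -- padding (1B)
16..40  payload_len  (24B, 8-aligned)
40..48  proto  (8B, 8-aligned)
sizeof = 48, alignof = 8
— Slot2 —
0..24  payload_len  (24B, 8-aligned)
24..25  version  (1B, 1-aligned)
25..32  -- padding (7B)
32..40  proto  (8B, 8-aligned)
40..41  magic  (1B, 1-aligned)
41..42  -- padding (1B)
42..52  ttl  (10B, 2-aligned)
52..54  flags  (2B, 2-aligned)
54..56  -- tail padding (2B)
sizeof = 56, alignof = 8
48 − 56 = -8

-8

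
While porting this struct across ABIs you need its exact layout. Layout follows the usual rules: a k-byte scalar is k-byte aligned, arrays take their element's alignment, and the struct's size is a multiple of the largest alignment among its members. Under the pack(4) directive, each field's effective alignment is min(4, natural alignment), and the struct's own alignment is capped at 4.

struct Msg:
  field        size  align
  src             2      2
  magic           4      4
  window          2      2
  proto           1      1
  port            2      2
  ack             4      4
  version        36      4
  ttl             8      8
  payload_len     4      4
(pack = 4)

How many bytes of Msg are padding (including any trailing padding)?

@0: src [2B, align 2] → 2
+2 pad (align 4)
@4: magic [4B, align 4] → 8
@8: window [2B, align 2] → 10
@10: proto [1B, align 1] → 11
+1 pad (align 2)
@12: port [2B, align 2] → 14
+2 pad (align 4)
@16: ack [4B, align 4] → 20
@20: version [36B, align 4] → 56
@56: ttl [8B, align 4] → 64
@64: payload_len [4B, align 4] → 68
size 68, align 4
data bytes 63, size 68 → padding 5

5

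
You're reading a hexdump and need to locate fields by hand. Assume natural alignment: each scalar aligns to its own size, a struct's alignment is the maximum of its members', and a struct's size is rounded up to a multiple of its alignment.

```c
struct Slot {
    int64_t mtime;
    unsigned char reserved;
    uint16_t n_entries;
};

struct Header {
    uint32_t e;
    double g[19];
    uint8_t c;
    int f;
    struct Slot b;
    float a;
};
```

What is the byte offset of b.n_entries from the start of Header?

Slot: @0: mtime [8B, align 8] → 8; @8: reserved [1B, align 1] → 9; +1 pad (align 2); @10: n_entries [2B, align 2] → 12; +4 tail pad (align 8); size 16, align 8
@0: e [4B, align 4] → 4
+4 pad (align 8)
@8: g [152B, align 8] → 160
@160: c [1B, align 1] → 161
+3 pad (align 4)
@164: f [4B, align 4] → 168
@168: b [16B, align 8] → 184
within Slot: n_entries at 10
168 + 10 = 178

178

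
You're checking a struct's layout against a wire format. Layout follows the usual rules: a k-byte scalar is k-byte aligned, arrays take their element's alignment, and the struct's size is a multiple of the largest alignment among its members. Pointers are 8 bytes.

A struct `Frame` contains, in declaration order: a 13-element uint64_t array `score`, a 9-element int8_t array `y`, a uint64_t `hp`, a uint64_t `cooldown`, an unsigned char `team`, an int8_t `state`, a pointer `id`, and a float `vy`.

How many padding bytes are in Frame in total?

@0: score [104B, align 8] → 104
@104: y [9B, align 1] → 113
+7 pad (align 8)
@120: hp [8B, align 8] → 128
@128: cooldown [8B, align 8] → 136
@136: team [1B, align 1] → 137
@137: state [1B, align 1] → 138
+6 pad (align 8)
@144: id [8B, align 8] → 152
@152: vy [4B, align 4] → 156
+4 tail pad (align 8)
size 160, align 8
data bytes 143, size 160 → padding 17

17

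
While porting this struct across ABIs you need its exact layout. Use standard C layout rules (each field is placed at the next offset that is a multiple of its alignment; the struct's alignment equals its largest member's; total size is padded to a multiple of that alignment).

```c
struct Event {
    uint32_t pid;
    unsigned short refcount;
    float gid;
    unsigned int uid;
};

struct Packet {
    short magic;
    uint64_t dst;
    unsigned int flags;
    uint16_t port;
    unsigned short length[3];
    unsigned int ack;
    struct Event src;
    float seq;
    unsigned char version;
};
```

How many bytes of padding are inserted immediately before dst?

Event: @0: pid [4B, align 4] → 4; @4: refcount [2B, align 2] → 6; +2 pad (align 4); @8: gid [4B, align 4] → 12; @12: uid [4B, align 4] → 16; size 16, align 4
@0: magic [2B, align 2] → 2
+6 pad (align 8)
@8: dst [8B, align 8] → 16

6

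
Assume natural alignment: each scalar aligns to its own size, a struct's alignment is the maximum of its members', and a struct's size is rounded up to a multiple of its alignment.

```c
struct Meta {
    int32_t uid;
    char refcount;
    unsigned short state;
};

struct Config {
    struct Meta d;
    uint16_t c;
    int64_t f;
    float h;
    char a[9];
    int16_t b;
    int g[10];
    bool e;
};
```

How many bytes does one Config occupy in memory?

Meta: uid at 0 (size 4, align 4) → ends 4; refcount at 4 (size 1, align 1) → ends 5; pad 1 to align 2 for state; state at 6 (size 2, align 2) → ends 8; total 8 bytes, alignment 4
d at 0 (size 8, align 4) → ends 8
c at 8 (size 2, align 2) → ends 10
pad 6 to align 8 for f
f at 16 (size 8, align 8) → ends 24
h at 24 (size 4, align 4) → ends 28
a at 28 (size 9, align 1) → ends 37
pad 1 to align 2 for b
b at 38 (size 2, align 2) → ends 40
g at 40 (size 40, align 4) → ends 80
e at 80 (size 1, align 1) → ends 81
tail pad 7 to reach multiple of 8
total 88 bytes, alignment 8

88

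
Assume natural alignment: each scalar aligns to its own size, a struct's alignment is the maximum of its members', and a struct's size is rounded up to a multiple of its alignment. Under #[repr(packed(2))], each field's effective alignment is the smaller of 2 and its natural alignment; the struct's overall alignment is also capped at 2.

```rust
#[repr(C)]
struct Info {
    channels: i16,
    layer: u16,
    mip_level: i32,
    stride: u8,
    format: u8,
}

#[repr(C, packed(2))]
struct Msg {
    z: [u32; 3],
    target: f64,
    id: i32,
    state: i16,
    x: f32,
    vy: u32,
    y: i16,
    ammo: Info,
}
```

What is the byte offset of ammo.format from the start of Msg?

45

Info: @0: channels [2B, align 2] → 2; @2: layer [2B, align 2] → 4; @4: mip_level [4B, align 4] → 8; @8: stride [1B, align 1] → 9; @9: format [1B, align 1] → 10; +2 tail pad (align 4); size 12, align 4
@0: z [12B, align 2] → 12
@12: target [8B, align 2] → 20
@20: id [4B, align 2] → 24
@24: state [2B, align 2] → 26
@26: x [4B, align 2] → 30
@30: vy [4B, align 2] → 34
@34: y [2B, align 2] → 36
@36: ammo [12B, align 2] → 48
within Info: format at 9
36 + 9 = 45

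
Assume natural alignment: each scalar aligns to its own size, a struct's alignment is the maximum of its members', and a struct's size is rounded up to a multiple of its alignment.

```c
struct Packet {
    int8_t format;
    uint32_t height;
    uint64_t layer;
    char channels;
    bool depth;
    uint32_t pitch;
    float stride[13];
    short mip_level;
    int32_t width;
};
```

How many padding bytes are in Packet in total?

11

format at 0 (size 1, align 1) → ends 1
pad 3 to align 4 for height
height at 4 (size 4, align 4) → ends 8
layer at 8 (size 8, align 8) → ends 16
channels at 16 (size 1, align 1) → ends 17
depth at 17 (size 1, align 1) → ends 18
pad 2 to align 4 for pitch
pitch at 20 (size 4, align 4) → ends 24
stride at 24 (size 52, align 4) → ends 76
mip_level at 76 (size 2, align 2) → ends 78
pad 2 to align 4 for width
width at 80 (size 4, align 4) → ends 84
tail pad 4 to reach multiple of 8
total 88 bytes, alignment 8
data bytes 77, size 88 → padding 11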